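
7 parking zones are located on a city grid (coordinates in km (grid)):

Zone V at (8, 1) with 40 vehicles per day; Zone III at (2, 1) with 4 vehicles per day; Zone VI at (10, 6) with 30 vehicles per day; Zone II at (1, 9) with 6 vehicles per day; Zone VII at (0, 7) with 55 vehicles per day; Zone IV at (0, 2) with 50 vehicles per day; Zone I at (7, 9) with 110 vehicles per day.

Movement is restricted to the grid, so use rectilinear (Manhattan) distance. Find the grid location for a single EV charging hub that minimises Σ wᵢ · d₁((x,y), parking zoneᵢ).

Manhattan distance separates: Σwᵢ(|x−xᵢ|+|y−yᵢ|) = Σwᵢ|x−xᵢ| + Σwᵢ|y−yᵢ|, so x and y are optimised independently as 1-D weighted medians.
Total weight W = 295; half = 147.5.
x-coordinate, sorted with cumulative weight:
  x=0 (Zone VII, w=55) cum 55
  x=0 (Zone IV, w=50) cum 105
  x=1 (Zone II, w=6) cum 111
  x=2 (Zone III, w=4) cum 115
  x=7 (Zone I, w=110) cum 225  ← median
  x=8 (Zone V, w=40) cum 265
  x=10 (Zone VI, w=30) cum 295
⇒ x* = 7
y-coordinate, sorted with cumulative weight:
  y=1 (Zone V, w=40) cum 40
  y=1 (Zone III, w=4) cum 44
  y=2 (Zone IV, w=50) cum 94
  y=6 (Zone VI, w=30) cum 124
  y=7 (Zone VII, w=55) cum 179  ← median
  y=9 (Zone II, w=6) cum 185
  y=9 (Zone I, w=110) cum 295
⇒ y* = 7

(7, 7)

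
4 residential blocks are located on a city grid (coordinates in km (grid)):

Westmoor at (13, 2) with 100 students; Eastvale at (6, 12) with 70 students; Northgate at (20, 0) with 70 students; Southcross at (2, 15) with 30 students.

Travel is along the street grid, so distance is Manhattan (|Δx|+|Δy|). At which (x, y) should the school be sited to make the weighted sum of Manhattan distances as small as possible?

(13, 2)

Manhattan distance separates: Σwᵢ(|x−xᵢ|+|y−yᵢ|) = Σwᵢ|x−xᵢ| + Σwᵢ|y−yᵢ|, so x and y are optimised independently as 1-D weighted medians.
Total weight W = 270; half = 135.
x-coordinate, sorted with cumulative weight:
  x=2 (Southcross, w=30) cum 30
  x=6 (Eastvale, w=70) cum 100
  x=13 (Westmoor, w=100) cum 200  ← median
  x=20 (Northgate, w=70) cum 270
⇒ x* = 13
y-coordinate, sorted with cumulative weight:
  y=0 (Northgate, w=70) cum 70
  y=2 (Westmoor, w=100) cum 170  ← median
  y=12 (Eastvale, w=70) cum 240
  y=15 (Southcross, w=30) cum 270
⇒ y* = 2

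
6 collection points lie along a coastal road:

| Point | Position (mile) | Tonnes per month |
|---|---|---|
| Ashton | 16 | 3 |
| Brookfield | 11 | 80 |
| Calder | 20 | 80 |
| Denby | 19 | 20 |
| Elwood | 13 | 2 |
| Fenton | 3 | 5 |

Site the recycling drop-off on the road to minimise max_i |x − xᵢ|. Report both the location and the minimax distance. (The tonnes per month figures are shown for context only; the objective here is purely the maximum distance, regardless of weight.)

location 11.5, max distance 8.5

The 1-center on a line is the midpoint of the two extreme points: leftmost at 3, rightmost at 20.
Optimal location = (3 + 20)/2 = 11.5; maximum distance = (20 − 3)/2 = 8.5.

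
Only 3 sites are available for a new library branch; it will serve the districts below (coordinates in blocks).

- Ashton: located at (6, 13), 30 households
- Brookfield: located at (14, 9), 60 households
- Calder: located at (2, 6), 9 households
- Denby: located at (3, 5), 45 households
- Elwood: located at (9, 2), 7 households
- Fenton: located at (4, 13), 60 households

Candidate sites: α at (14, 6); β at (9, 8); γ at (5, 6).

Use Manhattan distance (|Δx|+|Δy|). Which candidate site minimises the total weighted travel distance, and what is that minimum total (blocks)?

γ, total 1658 blocks

Total weighted distance at each candidate:
  α (14, 6): total = 2361
  β (9, 8): total = 1728
  γ (5, 6): total = 1658
Minimum is at γ with total 1658 blocks.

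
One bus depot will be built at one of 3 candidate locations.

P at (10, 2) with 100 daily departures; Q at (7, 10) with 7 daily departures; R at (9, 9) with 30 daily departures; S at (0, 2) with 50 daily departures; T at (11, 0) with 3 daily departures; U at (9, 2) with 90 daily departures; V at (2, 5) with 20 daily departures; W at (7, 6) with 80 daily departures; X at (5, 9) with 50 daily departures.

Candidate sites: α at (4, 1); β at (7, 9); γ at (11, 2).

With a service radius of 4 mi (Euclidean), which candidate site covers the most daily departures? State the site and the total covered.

Coverage radius r = 4 mi; a point is covered iff (Δx)²+(Δy)² ≤ 4² = 16.
  α (4, 1): covers {none} → 0
  β (7, 9): covers {Q, R, W, X} → 167
  γ (11, 2): covers {P, T, U} → 193
Maximum coverage at γ: 193 daily departures.

γ, covering 193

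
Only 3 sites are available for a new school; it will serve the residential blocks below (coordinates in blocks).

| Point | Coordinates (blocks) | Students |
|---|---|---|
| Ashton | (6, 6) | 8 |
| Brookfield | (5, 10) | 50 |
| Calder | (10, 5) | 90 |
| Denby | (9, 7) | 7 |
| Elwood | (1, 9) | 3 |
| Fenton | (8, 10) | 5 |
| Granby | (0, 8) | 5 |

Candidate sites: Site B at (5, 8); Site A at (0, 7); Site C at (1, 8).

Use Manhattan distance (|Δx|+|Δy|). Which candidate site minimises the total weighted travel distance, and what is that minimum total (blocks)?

Site B, total 944 blocks

Total weighted distance at each candidate:
  Site B (5, 8): total = 944
  Site A (0, 7): total = 1668
  Site C (1, 8): total = 1552
Minimum is at Site B with total 944 blocks.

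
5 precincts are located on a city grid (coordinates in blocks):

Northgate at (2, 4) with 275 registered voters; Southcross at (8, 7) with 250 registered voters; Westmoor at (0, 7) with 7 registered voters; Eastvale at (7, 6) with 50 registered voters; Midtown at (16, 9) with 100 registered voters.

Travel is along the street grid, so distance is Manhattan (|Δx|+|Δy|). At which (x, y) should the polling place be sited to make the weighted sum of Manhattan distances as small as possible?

Manhattan distance separates: Σwᵢ(|x−xᵢ|+|y−yᵢ|) = Σwᵢ|x−xᵢ| + Σwᵢ|y−yᵢ|, so x and y are optimised independently as 1-D weighted medians.
Total weight W = 682; half = 341.
x-coordinate, sorted with cumulative weight:
  x=0 (Westmoor, w=7) cum 7
  x=2 (Northgate, w=275) cum 282
  x=7 (Eastvale, w=50) cum 332
  x=8 (Southcross, w=250) cum 582  ← median
  x=16 (Midtown, w=100) cum 682
⇒ x* = 8
y-coordinate, sorted with cumulative weight:
  y=4 (Northgate, w=275) cum 275
  y=6 (Eastvale, w=50) cum 325
  y=7 (Southcross, w=250) cum 575  ← median
  y=7 (Westmoor, w=7) cum 582
  y=9 (Midtown, w=100) cum 682
⇒ y* = 7

(8, 7)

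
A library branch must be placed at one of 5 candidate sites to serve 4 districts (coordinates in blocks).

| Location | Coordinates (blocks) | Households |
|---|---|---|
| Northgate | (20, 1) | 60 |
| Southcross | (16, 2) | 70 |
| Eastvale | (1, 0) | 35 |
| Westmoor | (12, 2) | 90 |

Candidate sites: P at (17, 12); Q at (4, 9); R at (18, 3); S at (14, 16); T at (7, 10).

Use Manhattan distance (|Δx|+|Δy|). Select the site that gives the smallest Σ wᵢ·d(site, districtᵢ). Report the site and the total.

Total weighted distance at each candidate:
  P (17, 12): total = 3940
  Q (4, 9): total = 4540
  R (18, 3): total = 1780
  S (14, 16): total = 4835
  T (7, 10): total = 4240
Minimum is at R with total 1780 blocks.

R, total 1780 blocks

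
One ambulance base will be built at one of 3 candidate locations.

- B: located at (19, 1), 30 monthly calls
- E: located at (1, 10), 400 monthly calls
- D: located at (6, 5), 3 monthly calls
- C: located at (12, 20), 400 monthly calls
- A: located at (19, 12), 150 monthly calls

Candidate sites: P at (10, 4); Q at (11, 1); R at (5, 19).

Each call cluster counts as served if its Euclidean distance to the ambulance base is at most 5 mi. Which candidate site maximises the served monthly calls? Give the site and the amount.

Coverage radius r = 5 mi; a point is covered iff (Δx)²+(Δy)² ≤ 5² = 25.
  P (10, 4): covers {D} → 3
  Q (11, 1): covers {none} → 0
  R (5, 19): covers {none} → 0
Maximum coverage at P: 3 monthly calls.

P, covering 3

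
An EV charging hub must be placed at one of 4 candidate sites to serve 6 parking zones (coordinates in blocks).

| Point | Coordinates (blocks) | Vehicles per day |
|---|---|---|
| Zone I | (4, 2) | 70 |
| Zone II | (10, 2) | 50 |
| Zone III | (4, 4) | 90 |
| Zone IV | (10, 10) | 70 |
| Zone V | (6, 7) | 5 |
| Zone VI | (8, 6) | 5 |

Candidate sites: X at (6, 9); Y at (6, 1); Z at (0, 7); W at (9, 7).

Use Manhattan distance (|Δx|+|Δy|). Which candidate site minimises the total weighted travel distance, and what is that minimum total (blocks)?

Total weighted distance at each candidate:
  X (6, 9): total = 2195
  Y (6, 1): total = 1885
  Z (0, 7): total = 2995
  W (9, 7): total = 2025
Minimum is at Y with total 1885 blocks.

Y, total 1885 blocks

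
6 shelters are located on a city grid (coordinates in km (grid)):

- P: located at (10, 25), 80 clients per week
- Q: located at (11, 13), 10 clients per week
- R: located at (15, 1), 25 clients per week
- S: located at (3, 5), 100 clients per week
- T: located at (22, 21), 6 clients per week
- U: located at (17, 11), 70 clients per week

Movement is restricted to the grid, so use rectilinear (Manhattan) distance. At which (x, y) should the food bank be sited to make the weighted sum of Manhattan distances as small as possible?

(10, 11)

Manhattan distance separates: Σwᵢ(|x−xᵢ|+|y−yᵢ|) = Σwᵢ|x−xᵢ| + Σwᵢ|y−yᵢ|, so x and y are optimised independently as 1-D weighted medians.
Total weight W = 291; half = 145.5.
x-coordinate, sorted with cumulative weight:
  x=3 (S, w=100) cum 100
  x=10 (P, w=80) cum 180  ← median
  x=11 (Q, w=10) cum 190
  x=15 (R, w=25) cum 215
  x=17 (U, w=70) cum 285
  x=22 (T, w=6) cum 291
⇒ x* = 10
y-coordinate, sorted with cumulative weight:
  y=1 (R, w=25) cum 25
  y=5 (S, w=100) cum 125
  y=11 (U, w=70) cum 195  ← median
  y=13 (Q, w=10) cum 205
  y=21 (T, w=6) cum 211
  y=25 (P, w=80) cum 291
⇒ y* = 11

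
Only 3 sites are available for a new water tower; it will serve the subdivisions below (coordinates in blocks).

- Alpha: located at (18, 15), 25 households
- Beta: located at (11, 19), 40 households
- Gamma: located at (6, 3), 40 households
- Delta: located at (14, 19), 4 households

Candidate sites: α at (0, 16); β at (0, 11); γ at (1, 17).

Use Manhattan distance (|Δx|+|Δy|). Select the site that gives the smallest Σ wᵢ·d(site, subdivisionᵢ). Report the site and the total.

γ, total 1775 blocks

Total weighted distance at each candidate:
  α (0, 16): total = 1863
  β (0, 11): total = 1958
  γ (1, 17): total = 1775
Minimum is at γ with total 1775 blocks.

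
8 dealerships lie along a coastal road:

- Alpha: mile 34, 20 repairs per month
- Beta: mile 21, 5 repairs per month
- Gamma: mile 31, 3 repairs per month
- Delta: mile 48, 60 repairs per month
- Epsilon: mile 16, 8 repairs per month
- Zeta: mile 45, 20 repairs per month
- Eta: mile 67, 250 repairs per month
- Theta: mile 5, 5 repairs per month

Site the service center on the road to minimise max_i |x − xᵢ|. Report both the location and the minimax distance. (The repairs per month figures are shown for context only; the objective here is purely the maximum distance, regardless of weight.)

location 36, max distance 31

The 1-center on a line is the midpoint of the two extreme points: leftmost at 5, rightmost at 67.
Optimal location = (5 + 67)/2 = 36; maximum distance = (67 − 5)/2 = 31.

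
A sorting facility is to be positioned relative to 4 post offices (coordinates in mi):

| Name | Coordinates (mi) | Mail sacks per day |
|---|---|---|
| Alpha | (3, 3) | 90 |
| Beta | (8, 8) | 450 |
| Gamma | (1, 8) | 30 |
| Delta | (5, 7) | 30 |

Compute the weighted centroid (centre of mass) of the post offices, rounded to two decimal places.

(6.75, 7.20)

The minimiser of Σwᵢ‖p−pᵢ‖² is the weighted centroid p* = (Σwᵢpᵢ)/(Σwᵢ).
Σwᵢ = 600.
Σwᵢxᵢ = 90·3 + 450·8 + 30·1 + 30·5 = 4050.
Σwᵢyᵢ = 90·3 + 450·8 + 30·8 + 30·7 = 4320.
x* = 4050/600 = 6.75, y* = 4320/600 = 7.20.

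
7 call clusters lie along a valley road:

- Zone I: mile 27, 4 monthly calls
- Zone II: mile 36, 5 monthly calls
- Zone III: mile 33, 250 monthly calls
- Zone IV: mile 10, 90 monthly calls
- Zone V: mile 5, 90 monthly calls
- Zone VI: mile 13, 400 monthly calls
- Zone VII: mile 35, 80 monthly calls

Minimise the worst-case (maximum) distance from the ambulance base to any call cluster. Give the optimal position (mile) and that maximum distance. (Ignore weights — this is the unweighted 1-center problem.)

The 1-center on a line is the midpoint of the two extreme points: leftmost at 5, rightmost at 36.
Optimal location = (5 + 36)/2 = 20.5; maximum distance = (36 − 5)/2 = 15.5.

location 20.5, max distance 15.5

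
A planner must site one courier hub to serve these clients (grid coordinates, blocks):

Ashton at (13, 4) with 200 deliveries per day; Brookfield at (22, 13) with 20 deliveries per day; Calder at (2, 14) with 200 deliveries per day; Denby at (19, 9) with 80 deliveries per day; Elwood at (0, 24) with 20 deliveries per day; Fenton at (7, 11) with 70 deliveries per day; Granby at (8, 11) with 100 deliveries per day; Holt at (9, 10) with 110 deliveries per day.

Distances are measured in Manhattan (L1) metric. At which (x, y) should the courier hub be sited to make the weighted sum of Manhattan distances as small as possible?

Manhattan distance separates: Σwᵢ(|x−xᵢ|+|y−yᵢ|) = Σwᵢ|x−xᵢ| + Σwᵢ|y−yᵢ|, so x and y are optimised independently as 1-D weighted medians.
Total weight W = 800; half = 400.
x-coordinate, sorted with cumulative weight:
  x=0 (Elwood, w=20) cum 20
  x=2 (Calder, w=200) cum 220
  x=7 (Fenton, w=70) cum 290
  x=8 (Granby, w=100) cum 390
  x=9 (Holt, w=110) cum 500  ← median
  x=13 (Ashton, w=200) cum 700
  x=19 (Denby, w=80) cum 780
  x=22 (Brookfield, w=20) cum 800
⇒ x* = 9
y-coordinate, sorted with cumulative weight:
  y=4 (Ashton, w=200) cum 200
  y=9 (Denby, w=80) cum 280
  y=10 (Holt, w=110) cum 390
  y=11 (Fenton, w=70) cum 460  ← median
  y=11 (Granby, w=100) cum 560
  y=13 (Brookfield, w=20) cum 580
  y=14 (Calder, w=200) cum 780
  y=24 (Elwood, w=20) cum 800
⇒ y* = 11

(9, 11)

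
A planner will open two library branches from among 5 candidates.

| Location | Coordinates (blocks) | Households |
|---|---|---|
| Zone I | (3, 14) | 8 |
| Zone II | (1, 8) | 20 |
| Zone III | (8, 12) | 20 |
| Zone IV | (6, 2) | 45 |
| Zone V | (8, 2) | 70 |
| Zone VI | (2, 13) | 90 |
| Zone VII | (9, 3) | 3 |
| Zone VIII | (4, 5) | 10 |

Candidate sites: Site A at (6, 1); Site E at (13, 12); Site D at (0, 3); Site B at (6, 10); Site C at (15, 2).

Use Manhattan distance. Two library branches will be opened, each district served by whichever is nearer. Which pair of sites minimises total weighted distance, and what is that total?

Evaluate every pair (each demand assigned to the nearer of the two):
  {Site A, Site B}: total = 1236
  {Site A, Site E}: total = 1846
  {Site B, Site C}: total = 1847
  {Site A, Site D}: total = 1902
  {Site D, Site B}: total = 1918
  {Site E, Site B}: total = 2066
  {Site A, Site C}: total = 2398
  {Site E, Site D}: total = 2428
  {Site D, Site C}: total = 2538
  {Site E, Site C}: total = 2652
Best pair: {Site A, Site B} with total 1236.

{Site A, Site B}, total 1236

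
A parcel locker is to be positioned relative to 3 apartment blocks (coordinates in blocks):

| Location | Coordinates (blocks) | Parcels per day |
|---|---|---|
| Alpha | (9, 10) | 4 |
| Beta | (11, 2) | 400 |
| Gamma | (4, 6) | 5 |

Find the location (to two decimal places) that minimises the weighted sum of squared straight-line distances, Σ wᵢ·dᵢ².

(10.89, 2.13)

The minimiser of Σwᵢ‖p−pᵢ‖² is the weighted centroid p* = (Σwᵢpᵢ)/(Σwᵢ).
Σwᵢ = 409.
Σwᵢxᵢ = 4·9 + 400·11 + 5·4 = 4456.
Σwᵢyᵢ = 4·10 + 400·2 + 5·6 = 870.
x* = 4456/409 = 10.89, y* = 870/409 = 2.13.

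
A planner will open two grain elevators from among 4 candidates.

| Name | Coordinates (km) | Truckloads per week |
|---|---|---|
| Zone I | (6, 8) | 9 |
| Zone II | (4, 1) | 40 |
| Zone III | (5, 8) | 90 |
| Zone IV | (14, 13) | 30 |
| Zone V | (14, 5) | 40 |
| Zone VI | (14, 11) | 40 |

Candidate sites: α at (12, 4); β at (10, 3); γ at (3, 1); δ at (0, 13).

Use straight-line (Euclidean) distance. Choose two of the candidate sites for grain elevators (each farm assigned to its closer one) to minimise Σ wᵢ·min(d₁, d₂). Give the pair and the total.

Evaluate every pair (each demand assigned to the nearer of the two):
  {α, γ}: total = 1417.3
  {β, γ}: total = 1593.8
  {α, β}: total = 1604.2
  {α, δ}: total = 1700.3
  {β, δ}: total = 1806.8
  {γ, δ}: total = 2198.8
Best pair: {α, γ} with total 1417.3.

{α, γ}, total 1417.3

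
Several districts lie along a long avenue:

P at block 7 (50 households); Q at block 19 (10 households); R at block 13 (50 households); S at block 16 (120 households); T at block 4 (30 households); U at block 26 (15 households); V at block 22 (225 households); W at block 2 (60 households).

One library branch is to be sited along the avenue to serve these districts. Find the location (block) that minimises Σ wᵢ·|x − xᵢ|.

x = 16

For a sum of weighted absolute distances on a line, the optimum is the weighted median (not the mean). Total weight W = 560; half-weight = 280.
Sort by position and accumulate weight:
  block 2 (W, w=60) → cum 60
  block 4 (T, w=30) → cum 90
  block 7 (P, w=50) → cum 140
  block 13 (R, w=50) → cum 190
  block 16 (S, w=120) → cum 310  ≥ 280 → median here
  block 19 (Q, w=10) → cum 320
  block 22 (V, w=225) → cum 545
  block 26 (U, w=15) → cum 560
Optimal location: block 16.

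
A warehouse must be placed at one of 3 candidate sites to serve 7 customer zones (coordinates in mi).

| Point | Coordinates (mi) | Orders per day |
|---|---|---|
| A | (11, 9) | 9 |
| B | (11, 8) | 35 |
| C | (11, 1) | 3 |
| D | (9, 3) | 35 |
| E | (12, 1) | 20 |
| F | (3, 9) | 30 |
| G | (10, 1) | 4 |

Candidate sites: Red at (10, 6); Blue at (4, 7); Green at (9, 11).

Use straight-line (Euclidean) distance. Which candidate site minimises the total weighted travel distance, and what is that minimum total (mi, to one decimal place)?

Red, total 588.9 mi

Total weighted distance at each candidate:
  Red (10, 6): total = 588.9
  Blue (4, 7): total = 865.8
  Green (9, 11): total = 901.0
Minimum is at Red with total 588.9 mi.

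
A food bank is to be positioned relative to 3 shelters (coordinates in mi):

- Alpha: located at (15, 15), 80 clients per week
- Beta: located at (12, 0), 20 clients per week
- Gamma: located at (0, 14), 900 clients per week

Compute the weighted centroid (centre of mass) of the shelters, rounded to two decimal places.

(1.44, 13.80)

The minimiser of Σwᵢ‖p−pᵢ‖² is the weighted centroid p* = (Σwᵢpᵢ)/(Σwᵢ).
Σwᵢ = 1000.
Σwᵢxᵢ = 80·15 + 20·12 + 900·0 = 1440.
Σwᵢyᵢ = 80·15 + 20·0 + 900·14 = 13800.
x* = 1440/1000 = 1.44, y* = 13800/1000 = 13.80.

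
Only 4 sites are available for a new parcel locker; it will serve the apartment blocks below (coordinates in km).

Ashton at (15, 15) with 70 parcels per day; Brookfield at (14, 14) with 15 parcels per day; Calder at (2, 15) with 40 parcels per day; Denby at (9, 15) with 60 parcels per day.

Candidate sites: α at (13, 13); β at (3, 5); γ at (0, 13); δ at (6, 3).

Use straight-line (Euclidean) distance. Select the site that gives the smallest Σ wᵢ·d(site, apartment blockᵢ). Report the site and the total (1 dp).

Total weighted distance at each candidate:
  α (13, 13): total = 934.7
  β (3, 5): total = 2408.3
  γ (0, 13): total = 1936.1
  δ (6, 3): total = 2502.1
Minimum is at α with total 934.7 km.

α, total 934.7 km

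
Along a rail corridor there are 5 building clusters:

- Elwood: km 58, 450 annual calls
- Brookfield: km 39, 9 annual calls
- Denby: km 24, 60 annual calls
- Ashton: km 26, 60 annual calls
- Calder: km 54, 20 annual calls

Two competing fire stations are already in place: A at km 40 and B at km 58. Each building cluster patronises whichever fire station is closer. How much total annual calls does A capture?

The indifferent point is the midpoint (40+58)/2 = 49; building clusters left of it (closer to A at 40) go to A, those right go to B.
  Denby at 24 (w=60) → A
  Ashton at 26 (w=60) → A
  Brookfield at 39 (w=9) → A
  Calder at 54 (w=20) → B
  Elwood at 58 (w=450) → B
A captures 129; B captures 470.

129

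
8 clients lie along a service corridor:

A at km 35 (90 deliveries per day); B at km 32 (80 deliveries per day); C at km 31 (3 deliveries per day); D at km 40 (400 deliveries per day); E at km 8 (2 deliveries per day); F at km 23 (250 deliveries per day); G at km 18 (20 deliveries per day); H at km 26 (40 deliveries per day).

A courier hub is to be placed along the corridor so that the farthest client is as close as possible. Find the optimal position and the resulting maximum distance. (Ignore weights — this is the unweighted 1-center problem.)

location 24, max distance 16

The 1-center on a line is the midpoint of the two extreme points: leftmost at 8, rightmost at 40.
Optimal location = (8 + 40)/2 = 24; maximum distance = (40 − 8)/2 = 16.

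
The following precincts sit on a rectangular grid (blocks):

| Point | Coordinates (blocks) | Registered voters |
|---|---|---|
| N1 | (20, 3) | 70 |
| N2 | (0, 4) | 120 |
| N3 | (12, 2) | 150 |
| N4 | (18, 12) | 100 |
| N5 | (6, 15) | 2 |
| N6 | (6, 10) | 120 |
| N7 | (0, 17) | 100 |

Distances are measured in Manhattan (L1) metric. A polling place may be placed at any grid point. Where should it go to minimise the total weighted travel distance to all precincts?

Manhattan distance separates: Σwᵢ(|x−xᵢ|+|y−yᵢ|) = Σwᵢ|x−xᵢ| + Σwᵢ|y−yᵢ|, so x and y are optimised independently as 1-D weighted medians.
Total weight W = 662; half = 331.
x-coordinate, sorted with cumulative weight:
  x=0 (N2, w=120) cum 120
  x=0 (N7, w=100) cum 220
  x=6 (N5, w=2) cum 222
  x=6 (N6, w=120) cum 342  ← median
  x=12 (N3, w=150) cum 492
  x=18 (N4, w=100) cum 592
  x=20 (N1, w=70) cum 662
⇒ x* = 6
y-coordinate, sorted with cumulative weight:
  y=2 (N3, w=150) cum 150
  y=3 (N1, w=70) cum 220
  y=4 (N2, w=120) cum 340  ← median
  y=10 (N6, w=120) cum 460
  y=12 (N4, w=100) cum 560
  y=15 (N5, w=2) cum 562
  y=17 (N7, w=100) cum 662
⇒ y* = 4

(6, 4)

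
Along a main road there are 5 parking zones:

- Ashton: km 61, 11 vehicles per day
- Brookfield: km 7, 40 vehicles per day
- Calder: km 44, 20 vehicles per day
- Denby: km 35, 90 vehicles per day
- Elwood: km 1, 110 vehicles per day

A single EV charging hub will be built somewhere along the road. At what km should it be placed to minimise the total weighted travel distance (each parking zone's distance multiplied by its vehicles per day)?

x = 7

For a sum of weighted absolute distances on a line, the optimum is the weighted median (not the mean). Total weight W = 271; half-weight = 135.5.
Sort by position and accumulate weight:
  km 1 (Elwood, w=110) → cum 110
  km 7 (Brookfield, w=40) → cum 150  ≥ 135.5 → median here
  km 35 (Denby, w=90) → cum 240
  km 44 (Calder, w=20) → cum 260
  km 61 (Ashton, w=11) → cum 271
Optimal location: km 7.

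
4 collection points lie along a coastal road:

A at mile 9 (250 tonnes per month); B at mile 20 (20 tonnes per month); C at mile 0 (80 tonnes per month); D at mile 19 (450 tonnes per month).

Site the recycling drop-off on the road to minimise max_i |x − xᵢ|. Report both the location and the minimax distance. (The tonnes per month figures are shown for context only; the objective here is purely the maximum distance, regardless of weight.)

The 1-center on a line is the midpoint of the two extreme points: leftmost at 0, rightmost at 20.
Optimal location = (0 + 20)/2 = 10; maximum distance = (20 − 0)/2 = 10.

location 10, max distance 10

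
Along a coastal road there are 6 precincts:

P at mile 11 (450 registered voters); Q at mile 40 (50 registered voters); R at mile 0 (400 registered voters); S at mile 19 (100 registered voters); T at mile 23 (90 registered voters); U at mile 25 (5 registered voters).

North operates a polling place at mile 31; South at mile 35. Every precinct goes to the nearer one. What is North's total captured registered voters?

1045

The indifferent point is the midpoint (31+35)/2 = 33; precincts left of it (closer to North at 31) go to North, those right go to South.
  R at 0 (w=400) → North
  P at 11 (w=450) → North
  S at 19 (w=100) → North
  T at 23 (w=90) → North
  U at 25 (w=5) → North
  Q at 40 (w=50) → South
North captures 1045; South captures 50.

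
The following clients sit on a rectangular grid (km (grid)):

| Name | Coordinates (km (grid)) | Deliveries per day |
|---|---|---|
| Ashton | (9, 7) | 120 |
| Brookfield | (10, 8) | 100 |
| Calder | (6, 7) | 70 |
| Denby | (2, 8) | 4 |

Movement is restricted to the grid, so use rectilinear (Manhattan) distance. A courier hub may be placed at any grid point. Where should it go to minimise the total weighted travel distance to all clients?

(9, 7)

Manhattan distance separates: Σwᵢ(|x−xᵢ|+|y−yᵢ|) = Σwᵢ|x−xᵢ| + Σwᵢ|y−yᵢ|, so x and y are optimised independently as 1-D weighted medians.
Total weight W = 294; half = 147.
x-coordinate, sorted with cumulative weight:
  x=2 (Denby, w=4) cum 4
  x=6 (Calder, w=70) cum 74
  x=9 (Ashton, w=120) cum 194  ← median
  x=10 (Brookfield, w=100) cum 294
⇒ x* = 9
y-coordinate, sorted with cumulative weight:
  y=7 (Ashton, w=120) cum 120
  y=7 (Calder, w=70) cum 190  ← median
  y=8 (Brookfield, w=100) cum 290
  y=8 (Denby, w=4) cum 294
⇒ y* = 7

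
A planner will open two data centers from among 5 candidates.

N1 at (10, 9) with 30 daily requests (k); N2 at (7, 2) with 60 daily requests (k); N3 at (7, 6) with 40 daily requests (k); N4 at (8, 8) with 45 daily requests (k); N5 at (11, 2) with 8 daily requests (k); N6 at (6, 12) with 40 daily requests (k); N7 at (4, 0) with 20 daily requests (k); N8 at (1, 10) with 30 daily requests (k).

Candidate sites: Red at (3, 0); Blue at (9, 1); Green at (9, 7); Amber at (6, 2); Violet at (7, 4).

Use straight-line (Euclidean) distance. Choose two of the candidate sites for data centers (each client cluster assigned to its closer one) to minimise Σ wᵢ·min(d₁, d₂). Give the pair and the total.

{Green, Amber}, total 866.3

Evaluate every pair (each demand assigned to the nearer of the two):
  {Green, Amber}: total = 866.3
  {Green, Violet}: total = 954.3
  {Blue, Green}: total = 963.8
  {Red, Green}: total = 1041.1
  {Amber, Violet}: total = 1169.9
  {Red, Violet}: total = 1193.3
  {Blue, Violet}: total = 1255.4
  {Red, Amber}: total = 1494.4
  {Blue, Amber}: total = 1508.9
  {Red, Blue}: total = 1709.5
Best pair: {Green, Amber} with total 866.3.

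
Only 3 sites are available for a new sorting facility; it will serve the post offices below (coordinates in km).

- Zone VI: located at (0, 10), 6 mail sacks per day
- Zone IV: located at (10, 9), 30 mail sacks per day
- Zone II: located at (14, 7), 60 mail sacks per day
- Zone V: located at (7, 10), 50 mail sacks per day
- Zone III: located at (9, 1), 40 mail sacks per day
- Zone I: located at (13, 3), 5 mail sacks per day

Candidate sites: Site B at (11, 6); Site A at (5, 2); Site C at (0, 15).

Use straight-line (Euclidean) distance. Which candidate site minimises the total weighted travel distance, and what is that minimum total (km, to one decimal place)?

Site B, total 871.1 km

Total weighted distance at each candidate:
  Site B (11, 6): total = 871.1
  Site A (5, 2): total = 1550.0
  Site C (0, 15): total = 2531.6
Minimum is at Site B with total 871.1 km.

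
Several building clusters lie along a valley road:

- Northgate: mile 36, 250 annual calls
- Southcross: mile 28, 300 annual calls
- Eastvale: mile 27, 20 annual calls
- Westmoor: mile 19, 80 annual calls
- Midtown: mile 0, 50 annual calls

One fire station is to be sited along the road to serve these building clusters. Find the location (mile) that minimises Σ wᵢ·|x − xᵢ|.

x = 28

For a sum of weighted absolute distances on a line, the optimum is the weighted median (not the mean). Total weight W = 700; half-weight = 350.
Sort by position and accumulate weight:
  mile 0 (Midtown, w=50) → cum 50
  mile 19 (Westmoor, w=80) → cum 130
  mile 27 (Eastvale, w=20) → cum 150
  mile 28 (Southcross, w=300) → cum 450  ≥ 350 → median here
  mile 36 (Northgate, w=250) → cum 700
Optimal location: mile 28.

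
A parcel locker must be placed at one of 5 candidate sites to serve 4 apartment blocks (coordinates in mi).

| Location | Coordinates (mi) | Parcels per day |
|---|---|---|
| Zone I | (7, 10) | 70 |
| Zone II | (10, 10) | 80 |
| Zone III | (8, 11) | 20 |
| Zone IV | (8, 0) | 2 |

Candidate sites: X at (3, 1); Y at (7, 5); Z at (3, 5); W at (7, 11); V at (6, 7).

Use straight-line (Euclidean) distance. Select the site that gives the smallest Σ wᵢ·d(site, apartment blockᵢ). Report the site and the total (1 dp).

Total weighted distance at each candidate:
  X (3, 1): total = 1835.4
  Y (7, 5): total = 948.3
  Z (3, 5): total = 1306.8
  W (7, 11): total = 365.1
  V (6, 7): total = 725.4
Minimum is at W with total 365.1 mi.

W, total 365.1 mi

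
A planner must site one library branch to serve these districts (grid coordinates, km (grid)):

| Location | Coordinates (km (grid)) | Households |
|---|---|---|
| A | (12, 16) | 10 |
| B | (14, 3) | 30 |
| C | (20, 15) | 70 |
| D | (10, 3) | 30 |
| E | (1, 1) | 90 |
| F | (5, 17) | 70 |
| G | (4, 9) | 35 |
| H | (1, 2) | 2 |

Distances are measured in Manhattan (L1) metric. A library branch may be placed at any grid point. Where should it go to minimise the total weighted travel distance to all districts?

Manhattan distance separates: Σwᵢ(|x−xᵢ|+|y−yᵢ|) = Σwᵢ|x−xᵢ| + Σwᵢ|y−yᵢ|, so x and y are optimised independently as 1-D weighted medians.
Total weight W = 337; half = 168.5.
x-coordinate, sorted with cumulative weight:
  x=1 (E, w=90) cum 90
  x=1 (H, w=2) cum 92
  x=4 (G, w=35) cum 127
  x=5 (F, w=70) cum 197  ← median
  x=10 (D, w=30) cum 227
  x=12 (A, w=10) cum 237
  x=14 (B, w=30) cum 267
  x=20 (C, w=70) cum 337
⇒ x* = 5
y-coordinate, sorted with cumulative weight:
  y=1 (E, w=90) cum 90
  y=2 (H, w=2) cum 92
  y=3 (B, w=30) cum 122
  y=3 (D, w=30) cum 152
  y=9 (G, w=35) cum 187  ← median
  y=15 (C, w=70) cum 257
  y=16 (A, w=10) cum 267
  y=17 (F, w=70) cum 337
⇒ y* = 9

(5, 9)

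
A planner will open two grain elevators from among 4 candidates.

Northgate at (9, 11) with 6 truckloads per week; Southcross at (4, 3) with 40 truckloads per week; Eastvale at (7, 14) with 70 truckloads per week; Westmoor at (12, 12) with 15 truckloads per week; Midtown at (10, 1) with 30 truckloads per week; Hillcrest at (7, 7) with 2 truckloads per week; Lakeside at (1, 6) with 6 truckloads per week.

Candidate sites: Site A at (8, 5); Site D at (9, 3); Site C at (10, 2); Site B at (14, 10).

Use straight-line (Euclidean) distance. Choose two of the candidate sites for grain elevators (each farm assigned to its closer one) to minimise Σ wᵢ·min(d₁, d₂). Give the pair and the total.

{Site D, Site B}, total 964.7

Evaluate every pair (each demand assigned to the nearer of the two):
  {Site D, Site B}: total = 964.7
  {Site C, Site B}: total = 981.4
  {Site A, Site B}: total = 997.3
  {Site A, Site C}: total = 1047.1
  {Site A, Site D}: total = 1084.2
  {Site D, Site C}: total = 1263.1
Best pair: {Site D, Site B} with total 964.7.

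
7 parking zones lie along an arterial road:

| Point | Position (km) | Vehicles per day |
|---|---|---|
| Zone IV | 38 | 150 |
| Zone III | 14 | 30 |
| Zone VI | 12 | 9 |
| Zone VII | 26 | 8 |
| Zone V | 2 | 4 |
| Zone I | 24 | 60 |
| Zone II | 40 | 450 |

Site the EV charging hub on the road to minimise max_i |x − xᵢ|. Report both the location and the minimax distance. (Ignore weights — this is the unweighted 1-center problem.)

location 21, max distance 19

The 1-center on a line is the midpoint of the two extreme points: leftmost at 2, rightmost at 40.
Optimal location = (2 + 40)/2 = 21; maximum distance = (40 − 2)/2 = 19.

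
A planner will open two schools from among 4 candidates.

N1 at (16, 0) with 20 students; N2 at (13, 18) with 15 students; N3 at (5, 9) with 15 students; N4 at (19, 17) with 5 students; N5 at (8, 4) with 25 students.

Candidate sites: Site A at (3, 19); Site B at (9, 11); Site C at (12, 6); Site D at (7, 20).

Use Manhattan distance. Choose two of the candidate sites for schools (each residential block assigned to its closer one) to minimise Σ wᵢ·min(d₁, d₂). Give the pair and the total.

Evaluate every pair (each demand assigned to the nearer of the two):
  {Site B, Site C}: total = 685
  {Site C, Site D}: total = 695
  {Site A, Site C}: total = 755
  {Site B, Site D}: total = 845
  {Site A, Site B}: total = 895
  {Site A, Site D}: total = 1380
Best pair: {Site B, Site C} with total 685.

{Site B, Site C}, total 685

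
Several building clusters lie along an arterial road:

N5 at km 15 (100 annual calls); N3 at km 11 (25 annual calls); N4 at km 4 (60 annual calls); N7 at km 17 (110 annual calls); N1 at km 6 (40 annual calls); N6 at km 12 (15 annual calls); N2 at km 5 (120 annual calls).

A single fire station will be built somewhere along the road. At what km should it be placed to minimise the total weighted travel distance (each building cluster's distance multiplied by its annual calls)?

x = 11

For a sum of weighted absolute distances on a line, the optimum is the weighted median (not the mean). Total weight W = 470; half-weight = 235.
Sort by position and accumulate weight:
  km 4 (N4, w=60) → cum 60
  km 5 (N2, w=120) → cum 180
  km 6 (N1, w=40) → cum 220
  km 11 (N3, w=25) → cum 245  ≥ 235 → median here
  km 12 (N6, w=15) → cum 260
  km 15 (N5, w=100) → cum 360
  km 17 (N7, w=110) → cum 470
Optimal location: km 11.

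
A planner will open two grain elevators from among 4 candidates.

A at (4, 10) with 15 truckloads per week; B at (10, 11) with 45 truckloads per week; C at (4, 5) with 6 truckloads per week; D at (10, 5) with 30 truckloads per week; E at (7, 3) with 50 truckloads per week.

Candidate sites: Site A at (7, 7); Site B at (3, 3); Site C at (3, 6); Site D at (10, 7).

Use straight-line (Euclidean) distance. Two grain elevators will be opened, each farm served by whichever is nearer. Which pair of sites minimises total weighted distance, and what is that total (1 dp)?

Evaluate every pair (each demand assigned to the nearer of the two):
  {Site A, Site D}: total = 525.3
  {Site B, Site D}: total = 554.0
  {Site C, Site D}: total = 560.3
  {Site A, Site C}: total = 603.5
  {Site A, Site B}: total = 610.2
  {Site B, Site C}: total = 869.6
Best pair: {Site A, Site D} with total 525.3.

{Site A, Site D}, total 525.3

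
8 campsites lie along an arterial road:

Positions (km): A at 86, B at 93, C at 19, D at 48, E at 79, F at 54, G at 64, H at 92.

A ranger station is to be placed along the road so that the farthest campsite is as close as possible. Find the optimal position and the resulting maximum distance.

location 56, max distance 37

The 1-center on a line is the midpoint of the two extreme points: leftmost at 19, rightmost at 93.
Optimal location = (19 + 93)/2 = 56; maximum distance = (93 − 19)/2 = 37.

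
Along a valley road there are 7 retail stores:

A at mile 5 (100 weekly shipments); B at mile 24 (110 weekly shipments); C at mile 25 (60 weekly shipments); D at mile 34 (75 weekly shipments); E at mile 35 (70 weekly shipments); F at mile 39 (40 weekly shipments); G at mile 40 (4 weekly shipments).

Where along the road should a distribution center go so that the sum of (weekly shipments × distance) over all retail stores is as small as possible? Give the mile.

For a sum of weighted absolute distances on a line, the optimum is the weighted median (not the mean). Total weight W = 459; half-weight = 229.5.
Sort by position and accumulate weight:
  mile 5 (A, w=100) → cum 100
  mile 24 (B, w=110) → cum 210
  mile 25 (C, w=60) → cum 270  ≥ 229.5 → median here
  mile 34 (D, w=75) → cum 345
  mile 35 (E, w=70) → cum 415
  mile 39 (F, w=40) → cum 455
  mile 40 (G, w=4) → cum 459
Optimal location: mile 25.

x = 25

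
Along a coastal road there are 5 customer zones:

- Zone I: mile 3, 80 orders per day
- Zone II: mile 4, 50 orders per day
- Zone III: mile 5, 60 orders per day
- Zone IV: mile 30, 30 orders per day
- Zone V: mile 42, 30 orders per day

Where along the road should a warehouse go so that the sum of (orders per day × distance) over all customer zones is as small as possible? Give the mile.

x = 4

For a sum of weighted absolute distances on a line, the optimum is the weighted median (not the mean). Total weight W = 250; half-weight = 125.
Sort by position and accumulate weight:
  mile 3 (Zone I, w=80) → cum 80
  mile 4 (Zone II, w=50) → cum 130  ≥ 125 → median here
  mile 5 (Zone III, w=60) → cum 190
  mile 30 (Zone IV, w=30) → cum 220
  mile 42 (Zone V, w=30) → cum 250
Optimal location: mile 4.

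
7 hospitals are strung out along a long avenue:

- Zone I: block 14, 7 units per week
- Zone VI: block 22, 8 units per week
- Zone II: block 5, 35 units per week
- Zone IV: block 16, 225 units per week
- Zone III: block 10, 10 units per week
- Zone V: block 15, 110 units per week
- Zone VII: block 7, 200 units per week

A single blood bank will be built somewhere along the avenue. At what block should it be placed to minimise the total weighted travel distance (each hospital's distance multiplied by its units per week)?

x = 15

For a sum of weighted absolute distances on a line, the optimum is the weighted median (not the mean). Total weight W = 595; half-weight = 297.5.
Sort by position and accumulate weight:
  block 5 (Zone II, w=35) → cum 35
  block 7 (Zone VII, w=200) → cum 235
  block 10 (Zone III, w=10) → cum 245
  block 14 (Zone I, w=7) → cum 252
  block 15 (Zone V, w=110) → cum 362  ≥ 297.5 → median here
  block 16 (Zone IV, w=225) → cum 587
  block 22 (Zone VI, w=8) → cum 595
Optimal location: block 15.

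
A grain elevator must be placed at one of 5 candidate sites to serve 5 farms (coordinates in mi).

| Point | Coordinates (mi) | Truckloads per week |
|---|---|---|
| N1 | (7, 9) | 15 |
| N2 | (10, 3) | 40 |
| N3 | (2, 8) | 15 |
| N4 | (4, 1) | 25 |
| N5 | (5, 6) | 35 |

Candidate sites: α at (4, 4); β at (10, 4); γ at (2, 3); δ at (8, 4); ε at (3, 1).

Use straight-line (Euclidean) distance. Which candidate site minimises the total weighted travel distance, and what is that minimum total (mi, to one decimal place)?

δ, total 525.3 mi

Total weighted distance at each candidate:
  α (4, 4): total = 551.1
  β (10, 4): total = 617.8
  γ (2, 3): total = 731.4
  δ (8, 4): total = 525.3
  ε (3, 1): total = 744.9
Minimum is at δ with total 525.3 mi.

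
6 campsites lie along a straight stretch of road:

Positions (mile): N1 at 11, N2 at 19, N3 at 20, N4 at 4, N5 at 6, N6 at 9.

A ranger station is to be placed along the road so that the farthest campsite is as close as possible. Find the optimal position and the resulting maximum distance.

location 12, max distance 8

The 1-center on a line is the midpoint of the two extreme points: leftmost at 4, rightmost at 20.
Optimal location = (4 + 20)/2 = 12; maximum distance = (20 − 4)/2 = 8.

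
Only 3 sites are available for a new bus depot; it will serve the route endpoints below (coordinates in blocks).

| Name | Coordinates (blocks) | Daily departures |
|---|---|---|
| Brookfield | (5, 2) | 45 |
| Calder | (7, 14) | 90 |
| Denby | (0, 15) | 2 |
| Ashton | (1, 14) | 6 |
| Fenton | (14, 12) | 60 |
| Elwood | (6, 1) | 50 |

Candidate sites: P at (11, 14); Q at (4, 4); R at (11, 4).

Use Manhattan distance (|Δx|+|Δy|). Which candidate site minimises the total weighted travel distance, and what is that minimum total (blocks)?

P, total 2454 blocks

Total weighted distance at each candidate:
  P (11, 14): total = 2454
  Q (4, 4): total = 2743
  R (11, 4): total = 2844
Minimum is at P with total 2454 blocks.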